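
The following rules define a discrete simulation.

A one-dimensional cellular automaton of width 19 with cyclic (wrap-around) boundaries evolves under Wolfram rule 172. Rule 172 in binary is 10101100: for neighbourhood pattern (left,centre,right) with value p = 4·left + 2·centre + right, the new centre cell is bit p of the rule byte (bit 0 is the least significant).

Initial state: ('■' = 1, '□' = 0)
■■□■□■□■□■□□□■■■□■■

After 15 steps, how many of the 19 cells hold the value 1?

2

0) ■■□■□■□■□■□□□■■■□■■
1) ■□■■■■■■■■□□□■■□■■■
2) □■■■■■■■■□□□□■□■■■■
3) ■■■■■■■■□□□□□■■■■■□
4) ■■■■■■■□□□□□□■■■■□■
5) ■■■■■■□□□□□□□■■■□■■
6) ■■■■■□□□□□□□□■■□■■■
7) ■■■■□□□□□□□□□■□■■■■
8) ■■■□□□□□□□□□□■■■■■■
9) ■■□□□□□□□□□□□■■■■■■
10) ■□□□□□□□□□□□□■■■■■■
11) □□□□□□□□□□□□□■■■■■■
12) □□□□□□□□□□□□□■■■■■□
13) □□□□□□□□□□□□□■■■■□□
14) □□□□□□□□□□□□□■■■□□□
15) □□□□□□□□□□□□□■■□□□□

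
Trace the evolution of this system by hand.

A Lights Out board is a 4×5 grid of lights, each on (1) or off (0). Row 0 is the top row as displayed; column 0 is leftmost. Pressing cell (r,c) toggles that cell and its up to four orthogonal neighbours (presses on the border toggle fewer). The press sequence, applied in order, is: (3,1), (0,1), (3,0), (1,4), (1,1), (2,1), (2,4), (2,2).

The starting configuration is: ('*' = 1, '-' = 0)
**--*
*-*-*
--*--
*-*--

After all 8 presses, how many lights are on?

11

step 0: **--*
*-*-*
--*--
*-*--
step 1: **--*
*-*-*
-**--
-*---
step 2: --*-*
***-*
-**--
-*---
step 3: --*-*
***-*
***--
*----
step 4: --*--
****-
***-*
*----
step 5: -**--
---*-
*-*-*
*----
step 6: -**--
-*-*-
-*--*
**---
step 7: -**--
-*-**
-*-*-
**--*
step 8: -**--
-****
--*--
***-*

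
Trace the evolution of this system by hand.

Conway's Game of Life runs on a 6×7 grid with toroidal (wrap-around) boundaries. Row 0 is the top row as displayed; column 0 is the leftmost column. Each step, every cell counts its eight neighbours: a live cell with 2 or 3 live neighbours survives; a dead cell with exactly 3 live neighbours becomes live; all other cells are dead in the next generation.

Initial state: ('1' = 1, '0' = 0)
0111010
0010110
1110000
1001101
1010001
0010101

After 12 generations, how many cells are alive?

0) 0111010
0010110
1110000
1001101
1010001
0010101
1) 0100001
1000111
1010000
0001010
0010100
0000101
2) 0000100
0000010
1101000
0111100
0000100
1001000
3) 0000100
0000100
1101000
1100100
0100100
0001100
4) 0000110
0001100
1111100
0001100
1110110
0001110
5) 0000000
0100000
0100010
0000001
0110001
0110000
6) 0110000
0000000
1000000
0110011
0110000
1110000
7) 1010000
0100000
1100001
0010001
0001001
1001000
8) 1010000
0010001
0110001
0110011
1011001
1111001
9) 0000000
0011001
0001001
0000010
0000100
0000000
10) 0000000
0011000
0011111
0000110
0000000
0000000
11) 0000000
0010010
0010001
0000001
0000000
0000000
12) 0000000
0000000
0000011
0000000
0000000
0000000

2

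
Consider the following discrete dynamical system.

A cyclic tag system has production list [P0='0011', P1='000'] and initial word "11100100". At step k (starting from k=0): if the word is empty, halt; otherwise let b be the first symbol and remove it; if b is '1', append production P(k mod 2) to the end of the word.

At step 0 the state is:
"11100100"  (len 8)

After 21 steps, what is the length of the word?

15

gen 0: "11100100"  (len 8)
gen 1: "11001000011"  (len 11)
gen 2: "1001000011000"  (len 13)
gen 3: "0010000110000011"  (len 16)
gen 4: "010000110000011"  (len 15)
gen 5: "10000110000011"  (len 14)
gen 6: "0000110000011000"  (len 16)
gen 7: "000110000011000"  (len 15)
gen 8: "00110000011000"  (len 14)
gen 9: "0110000011000"  (len 13)
gen 10: "110000011000"  (len 12)
gen 11: "100000110000011"  (len 15)
gen 12: "00000110000011000"  (len 17)
gen 13: "0000110000011000"  (len 16)
gen 14: "000110000011000"  (len 15)
gen 15: "00110000011000"  (len 14)
gen 16: "0110000011000"  (len 13)
gen 17: "110000011000"  (len 12)
gen 18: "10000011000000"  (len 14)
gen 19: "00000110000000011"  (len 17)
gen 20: "0000110000000011"  (len 16)
gen 21: "000110000000011"  (len 15)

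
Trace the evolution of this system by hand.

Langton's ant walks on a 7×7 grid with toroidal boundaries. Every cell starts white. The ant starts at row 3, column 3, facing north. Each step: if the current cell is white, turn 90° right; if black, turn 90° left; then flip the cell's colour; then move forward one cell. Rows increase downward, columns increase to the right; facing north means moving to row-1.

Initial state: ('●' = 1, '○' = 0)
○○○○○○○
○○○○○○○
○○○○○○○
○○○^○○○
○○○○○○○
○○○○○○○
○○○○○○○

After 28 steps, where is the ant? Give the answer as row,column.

5,1

gen 0: ○○○○○○○
○○○○○○○
○○○○○○○
○○○^○○○
○○○○○○○
○○○○○○○
○○○○○○○
gen 1: ○○○○○○○
○○○○○○○
○○○○○○○
○○○●>○○
○○○○○○○
○○○○○○○
○○○○○○○
gen 2: ○○○○○○○
○○○○○○○
○○○○○○○
○○○●●○○
○○○○v○○
○○○○○○○
○○○○○○○
gen 3: ○○○○○○○
○○○○○○○
○○○○○○○
○○○●●○○
○○○<●○○
○○○○○○○
○○○○○○○
gen 4: ○○○○○○○
○○○○○○○
○○○○○○○
○○○^●○○
○○○●●○○
○○○○○○○
○○○○○○○
gen 5: ○○○○○○○
○○○○○○○
○○○○○○○
○○<○●○○
○○○●●○○
○○○○○○○
○○○○○○○
gen 6: ○○○○○○○
○○○○○○○
○○^○○○○
○○●○●○○
○○○●●○○
○○○○○○○
○○○○○○○
gen 7: ○○○○○○○
○○○○○○○
○○●>○○○
○○●○●○○
○○○●●○○
○○○○○○○
○○○○○○○
gen 8: ○○○○○○○
○○○○○○○
○○●●○○○
○○●v●○○
○○○●●○○
○○○○○○○
○○○○○○○
gen 9: ○○○○○○○
○○○○○○○
○○●●○○○
○○<●●○○
○○○●●○○
○○○○○○○
○○○○○○○
gen 10: ○○○○○○○
○○○○○○○
○○●●○○○
○○○●●○○
○○v●●○○
○○○○○○○
○○○○○○○
gen 11: ○○○○○○○
○○○○○○○
○○●●○○○
○○○●●○○
○<●●●○○
○○○○○○○
○○○○○○○
gen 12: ○○○○○○○
○○○○○○○
○○●●○○○
○^○●●○○
○●●●●○○
○○○○○○○
○○○○○○○
gen 13: ○○○○○○○
○○○○○○○
○○●●○○○
○●>●●○○
○●●●●○○
○○○○○○○
○○○○○○○
gen 14: ○○○○○○○
○○○○○○○
○○●●○○○
○●●●●○○
○●v●●○○
○○○○○○○
○○○○○○○
gen 15: ○○○○○○○
○○○○○○○
○○●●○○○
○●●●●○○
○●○>●○○
○○○○○○○
○○○○○○○
gen 16: ○○○○○○○
○○○○○○○
○○●●○○○
○●●^●○○
○●○○●○○
○○○○○○○
○○○○○○○
gen 17: ○○○○○○○
○○○○○○○
○○●●○○○
○●<○●○○
○●○○●○○
○○○○○○○
○○○○○○○
gen 18: ○○○○○○○
○○○○○○○
○○●●○○○
○●○○●○○
○●v○●○○
○○○○○○○
○○○○○○○
gen 19: ○○○○○○○
○○○○○○○
○○●●○○○
○●○○●○○
○<●○●○○
○○○○○○○
○○○○○○○
gen 20: ○○○○○○○
○○○○○○○
○○●●○○○
○●○○●○○
○○●○●○○
○v○○○○○
○○○○○○○
gen 21: ○○○○○○○
○○○○○○○
○○●●○○○
○●○○●○○
○○●○●○○
<●○○○○○
○○○○○○○
gen 22: ○○○○○○○
○○○○○○○
○○●●○○○
○●○○●○○
^○●○●○○
●●○○○○○
○○○○○○○
gen 23: ○○○○○○○
○○○○○○○
○○●●○○○
○●○○●○○
●>●○●○○
●●○○○○○
○○○○○○○
gen 24: ○○○○○○○
○○○○○○○
○○●●○○○
○●○○●○○
●●●○●○○
●v○○○○○
○○○○○○○
gen 25: ○○○○○○○
○○○○○○○
○○●●○○○
○●○○●○○
●●●○●○○
●○>○○○○
○○○○○○○
gen 26: ○○○○○○○
○○○○○○○
○○●●○○○
○●○○●○○
●●●○●○○
●○●○○○○
○○v○○○○
gen 27: ○○○○○○○
○○○○○○○
○○●●○○○
○●○○●○○
●●●○●○○
●○●○○○○
○<●○○○○
gen 28: ○○○○○○○
○○○○○○○
○○●●○○○
○●○○●○○
●●●○●○○
●^●○○○○
○●●○○○○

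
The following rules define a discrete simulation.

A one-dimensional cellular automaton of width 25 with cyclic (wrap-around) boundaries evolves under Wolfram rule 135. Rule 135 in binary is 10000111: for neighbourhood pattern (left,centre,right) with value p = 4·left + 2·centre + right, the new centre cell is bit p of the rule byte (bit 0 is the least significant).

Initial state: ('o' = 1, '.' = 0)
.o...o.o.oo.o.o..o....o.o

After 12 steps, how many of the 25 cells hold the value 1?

13

[0] .o...o.o.oo.o.o..o....o.o
[1] .o.ooo.o....o.o.oo.oooo.o
[2] .o..o..o.oooo.o.....oo..o
[3] .o.oo.oo..oo..o.oooo...oo
[4] .o.......o...oo..oo..oo..
[5] oo.ooooooo.oo...o...o...o
[6] o...ooooo.....ooo.ooo.oo.
[7] o.oo.ooo..oooo.o...o.....
[8] o.....o..o.oo..o.ooo.oooo
[9] ..ooooo.oo....oo..o...ooo
[10] .o.ooo.....ooo...oo.oo.o.
[11] oo..o..oooo.o..oo......o.
[12] ...oo.o.oo..o.o...oooooo.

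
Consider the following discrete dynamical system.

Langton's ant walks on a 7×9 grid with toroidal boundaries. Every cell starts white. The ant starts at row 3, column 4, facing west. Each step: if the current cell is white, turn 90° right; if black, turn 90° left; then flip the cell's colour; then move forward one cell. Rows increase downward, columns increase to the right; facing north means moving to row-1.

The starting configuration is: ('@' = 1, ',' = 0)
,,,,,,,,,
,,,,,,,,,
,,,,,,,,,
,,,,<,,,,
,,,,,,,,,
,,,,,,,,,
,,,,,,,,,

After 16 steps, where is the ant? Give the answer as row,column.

[0] ,,,,,,,,,
,,,,,,,,,
,,,,,,,,,
,,,,<,,,,
,,,,,,,,,
,,,,,,,,,
,,,,,,,,,
[1] ,,,,,,,,,
,,,,,,,,,
,,,,^,,,,
,,,,@,,,,
,,,,,,,,,
,,,,,,,,,
,,,,,,,,,
[2] ,,,,,,,,,
,,,,,,,,,
,,,,@>,,,
,,,,@,,,,
,,,,,,,,,
,,,,,,,,,
,,,,,,,,,
[3] ,,,,,,,,,
,,,,,,,,,
,,,,@@,,,
,,,,@v,,,
,,,,,,,,,
,,,,,,,,,
,,,,,,,,,
[4] ,,,,,,,,,
,,,,,,,,,
,,,,@@,,,
,,,,<@,,,
,,,,,,,,,
,,,,,,,,,
,,,,,,,,,
[5] ,,,,,,,,,
,,,,,,,,,
,,,,@@,,,
,,,,,@,,,
,,,,v,,,,
,,,,,,,,,
,,,,,,,,,
[6] ,,,,,,,,,
,,,,,,,,,
,,,,@@,,,
,,,,,@,,,
,,,<@,,,,
,,,,,,,,,
,,,,,,,,,
[7] ,,,,,,,,,
,,,,,,,,,
,,,,@@,,,
,,,^,@,,,
,,,@@,,,,
,,,,,,,,,
,,,,,,,,,
[8] ,,,,,,,,,
,,,,,,,,,
,,,,@@,,,
,,,@>@,,,
,,,@@,,,,
,,,,,,,,,
,,,,,,,,,
[9] ,,,,,,,,,
,,,,,,,,,
,,,,@@,,,
,,,@@@,,,
,,,@v,,,,
,,,,,,,,,
,,,,,,,,,
[10] ,,,,,,,,,
,,,,,,,,,
,,,,@@,,,
,,,@@@,,,
,,,@,>,,,
,,,,,,,,,
,,,,,,,,,
[11] ,,,,,,,,,
,,,,,,,,,
,,,,@@,,,
,,,@@@,,,
,,,@,@,,,
,,,,,v,,,
,,,,,,,,,
[12] ,,,,,,,,,
,,,,,,,,,
,,,,@@,,,
,,,@@@,,,
,,,@,@,,,
,,,,<@,,,
,,,,,,,,,
[13] ,,,,,,,,,
,,,,,,,,,
,,,,@@,,,
,,,@@@,,,
,,,@^@,,,
,,,,@@,,,
,,,,,,,,,
[14] ,,,,,,,,,
,,,,,,,,,
,,,,@@,,,
,,,@@@,,,
,,,@@>,,,
,,,,@@,,,
,,,,,,,,,
[15] ,,,,,,,,,
,,,,,,,,,
,,,,@@,,,
,,,@@^,,,
,,,@@,,,,
,,,,@@,,,
,,,,,,,,,
[16] ,,,,,,,,,
,,,,,,,,,
,,,,@@,,,
,,,@<,,,,
,,,@@,,,,
,,,,@@,,,
,,,,,,,,,

3,4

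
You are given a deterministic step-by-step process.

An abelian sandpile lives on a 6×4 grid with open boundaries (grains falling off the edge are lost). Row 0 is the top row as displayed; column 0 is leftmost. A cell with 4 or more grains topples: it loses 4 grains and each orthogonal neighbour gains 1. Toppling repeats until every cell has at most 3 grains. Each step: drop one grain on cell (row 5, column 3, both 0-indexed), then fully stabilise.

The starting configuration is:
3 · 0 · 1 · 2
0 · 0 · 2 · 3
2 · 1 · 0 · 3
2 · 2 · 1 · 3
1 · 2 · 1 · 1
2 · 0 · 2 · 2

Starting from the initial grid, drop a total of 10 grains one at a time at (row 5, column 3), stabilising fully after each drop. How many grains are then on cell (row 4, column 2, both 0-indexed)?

[0] 3 · 0 · 1 · 2
0 · 0 · 2 · 3
2 · 1 · 0 · 3
2 · 2 · 1 · 3
1 · 2 · 1 · 1
2 · 0 · 2 · 2
[1] 3 · 0 · 1 · 2
0 · 0 · 2 · 3
2 · 1 · 0 · 3
2 · 2 · 1 · 3
1 · 2 · 1 · 1
2 · 0 · 2 · 3
[2] 3 · 0 · 1 · 2
0 · 0 · 2 · 3
2 · 1 · 0 · 3
2 · 2 · 1 · 3
1 · 2 · 1 · 2
2 · 0 · 3 · 0
[3] 3 · 0 · 1 · 2
0 · 0 · 2 · 3
2 · 1 · 0 · 3
2 · 2 · 1 · 3
1 · 2 · 1 · 2
2 · 0 · 3 · 1
[4] 3 · 0 · 1 · 2
0 · 0 · 2 · 3
2 · 1 · 0 · 3
2 · 2 · 1 · 3
1 · 2 · 1 · 2
2 · 0 · 3 · 2
[5] 3 · 0 · 1 · 2
0 · 0 · 2 · 3
2 · 1 · 0 · 3
2 · 2 · 1 · 3
1 · 2 · 1 · 2
2 · 0 · 3 · 3
[6] 3 · 0 · 1 · 2
0 · 0 · 2 · 3
2 · 1 · 0 · 3
2 · 2 · 1 · 3
1 · 2 · 2 · 3
2 · 1 · 0 · 1
[7] 3 · 0 · 1 · 2
0 · 0 · 2 · 3
2 · 1 · 0 · 3
2 · 2 · 1 · 3
1 · 2 · 2 · 3
2 · 1 · 0 · 2
[8] 3 · 0 · 1 · 2
0 · 0 · 2 · 3
2 · 1 · 0 · 3
2 · 2 · 1 · 3
1 · 2 · 2 · 3
2 · 1 · 0 · 3
[9] 3 · 0 · 1 · 3
0 · 0 · 3 · 0
2 · 1 · 1 · 1
2 · 2 · 2 · 1
1 · 2 · 3 · 1
2 · 1 · 1 · 1
[10] 3 · 0 · 1 · 3
0 · 0 · 3 · 0
2 · 1 · 1 · 1
2 · 2 · 2 · 1
1 · 2 · 3 · 1
2 · 1 · 1 · 2

3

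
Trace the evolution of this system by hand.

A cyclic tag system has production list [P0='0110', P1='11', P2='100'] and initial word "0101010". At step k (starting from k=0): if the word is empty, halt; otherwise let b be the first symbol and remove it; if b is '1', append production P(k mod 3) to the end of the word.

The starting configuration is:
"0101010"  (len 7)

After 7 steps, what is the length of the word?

9

[0] "0101010"  (len 7)
[1] "101010"  (len 6)
[2] "0101011"  (len 7)
[3] "101011"  (len 6)
[4] "010110110"  (len 9)
[5] "10110110"  (len 8)
[6] "0110110100"  (len 10)
[7] "110110100"  (len 9)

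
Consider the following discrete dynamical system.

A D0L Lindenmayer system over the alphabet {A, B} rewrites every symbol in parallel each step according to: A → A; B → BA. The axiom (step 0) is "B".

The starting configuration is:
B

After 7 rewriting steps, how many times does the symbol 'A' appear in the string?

7

gen 0: B
gen 1: BA
gen 2: BAA
gen 3: BAAA
gen 4: BAAAA
gen 5: BAAAAA
gen 6: BAAAAAA
gen 7: BAAAAAAA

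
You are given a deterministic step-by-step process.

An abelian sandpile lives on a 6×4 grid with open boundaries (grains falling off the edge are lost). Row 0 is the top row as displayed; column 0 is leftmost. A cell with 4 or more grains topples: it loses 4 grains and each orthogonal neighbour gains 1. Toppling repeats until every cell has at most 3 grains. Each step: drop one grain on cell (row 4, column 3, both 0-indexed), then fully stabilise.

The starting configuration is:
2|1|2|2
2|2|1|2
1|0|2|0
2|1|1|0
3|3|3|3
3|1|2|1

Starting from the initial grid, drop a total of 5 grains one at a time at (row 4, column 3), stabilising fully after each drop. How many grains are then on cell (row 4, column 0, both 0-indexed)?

1

t=0: 2|1|2|2
2|2|1|2
1|0|2|0
2|1|1|0
3|3|3|3
3|1|2|1
t=1: 2|1|2|2
2|2|1|2
1|0|2|0
3|2|2|1
1|1|1|1
0|3|3|2
t=2: 2|1|2|2
2|2|1|2
1|0|2|0
3|2|2|1
1|1|1|2
0|3|3|2
t=3: 2|1|2|2
2|2|1|2
1|0|2|0
3|2|2|1
1|1|1|3
0|3|3|2
t=4: 2|1|2|2
2|2|1|2
1|0|2|0
3|2|2|2
1|1|2|0
0|3|3|3
t=5: 2|1|2|2
2|2|1|2
1|0|2|0
3|2|2|2
1|1|2|1
0|3|3|3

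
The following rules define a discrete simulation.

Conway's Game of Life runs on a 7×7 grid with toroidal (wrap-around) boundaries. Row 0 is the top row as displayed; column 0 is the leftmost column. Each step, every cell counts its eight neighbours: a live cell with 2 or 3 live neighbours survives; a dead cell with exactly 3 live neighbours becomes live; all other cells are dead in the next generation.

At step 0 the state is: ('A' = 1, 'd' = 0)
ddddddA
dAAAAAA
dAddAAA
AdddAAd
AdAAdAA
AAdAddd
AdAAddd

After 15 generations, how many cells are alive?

[0] ddddddA
dAAAAAA
dAddAAA
AdddAAd
AdAAdAA
AAdAddd
AdAAddd
[1] ddddddA
dAAAddd
dAddddd
ddAdddd
ddAAdAd
ddddddd
AdAAddA
[2] ddddddA
AAAdddd
dAdAddd
dAAAddd
ddAAddd
dAddAdA
AdddddA
[3] ddddddA
AAAdddd
dddAddd
dAddAdd
AdddAdd
dAAAdAA
ddddddA
[4] dAddddA
AAAdddd
AddAddd
dddAAdd
AdddAdA
dAAAAAA
ddAdddA
[5] ddddddA
ddAdddA
AddAAdd
AddAAAA
AAddddA
dAAdAdd
ddddAdA
[6] AdddddA
AddAdAA
AAAdddd
ddAAddd
ddddddd
dAAAddA
AddAddd
[7] dAddAAd
ddAddAd
AdddAdd
ddAAddd
dAddddd
AAAAddd
dddAddd
[8] ddAAAAd
dAdAdAA
dAAdAdd
dAAAddd
Adddddd
AAdAddd
AddAddd
[9] AAdddAd
AAddddA
ddddAAd
AddAddd
AddAddd
AAAdddA
AdddddA
[10] dddddAd
dAddAdd
dAddAAd
dddAddA
dddAddd
ddAdddd
ddAddAd
[11] ddddAAd
ddddAdd
AdAAAAd
ddAAdAd
ddAAddd
ddAAddd
ddddddd
[12] ddddAAd
ddddddA
dAAddAA
dddddAA
dAddddd
ddAAddd
dddAAdd
[13] dddAAAd
AdddAdA
ddddddd
dAAddAA
ddAdddd
ddAAAdd
ddAddAd
[14] dddAddd
dddAAdA
dAddddd
dAAdddd
ddddAAd
dAAdAdd
ddAddAd
[15] ddAAdAd
ddAAAdd
AAdAddd
dAAdddd
ddddAAd
dAAdAdd
dAAdAdd

19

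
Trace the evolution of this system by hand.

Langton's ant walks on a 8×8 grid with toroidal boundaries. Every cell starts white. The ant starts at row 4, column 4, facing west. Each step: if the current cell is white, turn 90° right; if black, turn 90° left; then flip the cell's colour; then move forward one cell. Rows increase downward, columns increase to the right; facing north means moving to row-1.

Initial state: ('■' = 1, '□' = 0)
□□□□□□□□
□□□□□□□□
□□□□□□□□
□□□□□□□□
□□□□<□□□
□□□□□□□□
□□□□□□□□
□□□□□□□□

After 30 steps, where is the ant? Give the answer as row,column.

0) □□□□□□□□
□□□□□□□□
□□□□□□□□
□□□□□□□□
□□□□<□□□
□□□□□□□□
□□□□□□□□
□□□□□□□□
1) □□□□□□□□
□□□□□□□□
□□□□□□□□
□□□□^□□□
□□□□■□□□
□□□□□□□□
□□□□□□□□
□□□□□□□□
2) □□□□□□□□
□□□□□□□□
□□□□□□□□
□□□□■>□□
□□□□■□□□
□□□□□□□□
□□□□□□□□
□□□□□□□□
3) □□□□□□□□
□□□□□□□□
□□□□□□□□
□□□□■■□□
□□□□■v□□
□□□□□□□□
□□□□□□□□
□□□□□□□□
4) □□□□□□□□
□□□□□□□□
□□□□□□□□
□□□□■■□□
□□□□<■□□
□□□□□□□□
□□□□□□□□
□□□□□□□□
5) □□□□□□□□
□□□□□□□□
□□□□□□□□
□□□□■■□□
□□□□□■□□
□□□□v□□□
□□□□□□□□
□□□□□□□□
6) □□□□□□□□
□□□□□□□□
□□□□□□□□
□□□□■■□□
□□□□□■□□
□□□<■□□□
□□□□□□□□
□□□□□□□□
7) □□□□□□□□
□□□□□□□□
□□□□□□□□
□□□□■■□□
□□□^□■□□
□□□■■□□□
□□□□□□□□
□□□□□□□□
8) □□□□□□□□
□□□□□□□□
□□□□□□□□
□□□□■■□□
□□□■>■□□
□□□■■□□□
□□□□□□□□
□□□□□□□□
9) □□□□□□□□
□□□□□□□□
□□□□□□□□
□□□□■■□□
□□□■■■□□
□□□■v□□□
□□□□□□□□
□□□□□□□□
10) □□□□□□□□
□□□□□□□□
□□□□□□□□
□□□□■■□□
□□□■■■□□
□□□■□>□□
□□□□□□□□
□□□□□□□□
11) □□□□□□□□
□□□□□□□□
□□□□□□□□
□□□□■■□□
□□□■■■□□
□□□■□■□□
□□□□□v□□
□□□□□□□□
12) □□□□□□□□
□□□□□□□□
□□□□□□□□
□□□□■■□□
□□□■■■□□
□□□■□■□□
□□□□<■□□
□□□□□□□□
13) □□□□□□□□
□□□□□□□□
□□□□□□□□
□□□□■■□□
□□□■■■□□
□□□■^■□□
□□□□■■□□
□□□□□□□□
14) □□□□□□□□
□□□□□□□□
□□□□□□□□
□□□□■■□□
□□□■■■□□
□□□■■>□□
□□□□■■□□
□□□□□□□□
15) □□□□□□□□
□□□□□□□□
□□□□□□□□
□□□□■■□□
□□□■■^□□
□□□■■□□□
□□□□■■□□
□□□□□□□□
16) □□□□□□□□
□□□□□□□□
□□□□□□□□
□□□□■■□□
□□□■<□□□
□□□■■□□□
□□□□■■□□
□□□□□□□□
17) □□□□□□□□
□□□□□□□□
□□□□□□□□
□□□□■■□□
□□□■□□□□
□□□■v□□□
□□□□■■□□
□□□□□□□□
18) □□□□□□□□
□□□□□□□□
□□□□□□□□
□□□□■■□□
□□□■□□□□
□□□■□>□□
□□□□■■□□
□□□□□□□□
19) □□□□□□□□
□□□□□□□□
□□□□□□□□
□□□□■■□□
□□□■□□□□
□□□■□■□□
□□□□■v□□
□□□□□□□□
20) □□□□□□□□
□□□□□□□□
□□□□□□□□
□□□□■■□□
□□□■□□□□
□□□■□■□□
□□□□■□>□
□□□□□□□□
21) □□□□□□□□
□□□□□□□□
□□□□□□□□
□□□□■■□□
□□□■□□□□
□□□■□■□□
□□□□■□■□
□□□□□□v□
22) □□□□□□□□
□□□□□□□□
□□□□□□□□
□□□□■■□□
□□□■□□□□
□□□■□■□□
□□□□■□■□
□□□□□<■□
23) □□□□□□□□
□□□□□□□□
□□□□□□□□
□□□□■■□□
□□□■□□□□
□□□■□■□□
□□□□■^■□
□□□□□■■□
24) □□□□□□□□
□□□□□□□□
□□□□□□□□
□□□□■■□□
□□□■□□□□
□□□■□■□□
□□□□■■>□
□□□□□■■□
25) □□□□□□□□
□□□□□□□□
□□□□□□□□
□□□□■■□□
□□□■□□□□
□□□■□■^□
□□□□■■□□
□□□□□■■□
26) □□□□□□□□
□□□□□□□□
□□□□□□□□
□□□□■■□□
□□□■□□□□
□□□■□■■>
□□□□■■□□
□□□□□■■□
27) □□□□□□□□
□□□□□□□□
□□□□□□□□
□□□□■■□□
□□□■□□□□
□□□■□■■■
□□□□■■□v
□□□□□■■□
28) □□□□□□□□
□□□□□□□□
□□□□□□□□
□□□□■■□□
□□□■□□□□
□□□■□■■■
□□□□■■<■
□□□□□■■□
29) □□□□□□□□
□□□□□□□□
□□□□□□□□
□□□□■■□□
□□□■□□□□
□□□■□■^■
□□□□■■■■
□□□□□■■□
30) □□□□□□□□
□□□□□□□□
□□□□□□□□
□□□□■■□□
□□□■□□□□
□□□■□<□■
□□□□■■■■
□□□□□■■□

5,5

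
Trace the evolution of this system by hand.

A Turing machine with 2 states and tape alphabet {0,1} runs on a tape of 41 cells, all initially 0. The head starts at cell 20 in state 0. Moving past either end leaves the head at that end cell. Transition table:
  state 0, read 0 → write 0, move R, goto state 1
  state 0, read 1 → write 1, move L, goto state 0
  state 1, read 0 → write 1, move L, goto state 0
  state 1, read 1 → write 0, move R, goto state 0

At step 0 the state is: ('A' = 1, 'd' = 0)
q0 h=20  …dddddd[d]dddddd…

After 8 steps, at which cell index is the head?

k=0  q0 h=20  …dddddd[d]dddddd…
k=1  q1 h=21  …dddddd[d]dddddd…
k=2  q0 h=20  …dddddd[d]Addddd…
k=3  q1 h=21  …dddddd[A]dddddd…
k=4  q0 h=22  …dddddd[d]dddddd…
k=5  q1 h=23  …dddddd[d]dddddd…
k=6  q0 h=22  …dddddd[d]Addddd…
k=7  q1 h=23  …dddddd[A]dddddd…
k=8  q0 h=24  …dddddd[d]dddddd…

24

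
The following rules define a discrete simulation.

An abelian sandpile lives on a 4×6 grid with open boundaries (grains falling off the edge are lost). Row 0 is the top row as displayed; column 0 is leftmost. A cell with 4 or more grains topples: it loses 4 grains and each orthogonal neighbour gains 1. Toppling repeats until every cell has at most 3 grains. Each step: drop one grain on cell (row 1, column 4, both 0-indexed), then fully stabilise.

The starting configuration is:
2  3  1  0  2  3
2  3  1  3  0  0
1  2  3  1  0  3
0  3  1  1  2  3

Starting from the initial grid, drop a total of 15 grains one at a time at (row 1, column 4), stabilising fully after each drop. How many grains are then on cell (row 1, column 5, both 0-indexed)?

2

0) 2  3  1  0  2  3
2  3  1  3  0  0
1  2  3  1  0  3
0  3  1  1  2  3
1) 2  3  1  0  2  3
2  3  1  3  1  0
1  2  3  1  0  3
0  3  1  1  2  3
2) 2  3  1  0  2  3
2  3  1  3  2  0
1  2  3  1  0  3
0  3  1  1  2  3
3) 2  3  1  0  2  3
2  3  1  3  3  0
1  2  3  1  0  3
0  3  1  1  2  3
4) 2  3  1  1  3  3
2  3  2  0  1  1
1  2  3  2  1  3
0  3  1  1  2  3
5) 2  3  1  1  3  3
2  3  2  0  2  1
1  2  3  2  1  3
0  3  1  1  2  3
6) 2  3  1  1  3  3
2  3  2  0  3  1
1  2  3  2  1  3
0  3  1  1  2  3
7) 2  3  1  2  1  0
2  3  2  1  1  3
1  2  3  2  2  3
0  3  1  1  2  3
8) 2  3  1  2  1  0
2  3  2  1  2  3
1  2  3  2  2  3
0  3  1  1  2  3
9) 2  3  1  2  1  0
2  3  2  1  3  3
1  2  3  2  2  3
0  3  1  1  2  3
10) 2  3  1  2  2  1
2  3  2  2  2  1
1  2  3  3  1  2
0  3  1  2  0  1
11) 2  3  1  2  2  1
2  3  2  2  3  1
1  2  3  3  1  2
0  3  1  2  0  1
12) 2  3  1  2  3  1
2  3  2  3  0  2
1  2  3  3  2  2
0  3  1  2  0  1
13) 2  3  1  2  3  1
2  3  2  3  1  2
1  2  3  3  2  2
0  3  1  2  0  1
14) 2  3  1  2  3  1
2  3  2  3  2  2
1  2  3  3  2  2
0  3  1  2  0  1
15) 2  3  1  2  3  1
2  3  2  3  3  2
1  2  3  3  2  2
0  3  1  2  0  1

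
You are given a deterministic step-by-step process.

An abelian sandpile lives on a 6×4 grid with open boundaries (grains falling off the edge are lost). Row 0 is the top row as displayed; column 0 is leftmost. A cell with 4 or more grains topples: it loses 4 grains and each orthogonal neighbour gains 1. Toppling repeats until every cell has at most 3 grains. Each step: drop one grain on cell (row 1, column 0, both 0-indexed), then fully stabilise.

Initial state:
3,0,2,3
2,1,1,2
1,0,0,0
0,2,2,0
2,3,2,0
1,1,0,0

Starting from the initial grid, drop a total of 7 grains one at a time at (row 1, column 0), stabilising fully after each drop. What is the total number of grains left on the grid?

[0] 3,0,2,3
2,1,1,2
1,0,0,0
0,2,2,0
2,3,2,0
1,1,0,0
[1] 3,0,2,3
3,1,1,2
1,0,0,0
0,2,2,0
2,3,2,0
1,1,0,0
[2] 0,1,2,3
1,2,1,2
2,0,0,0
0,2,2,0
2,3,2,0
1,1,0,0
[3] 0,1,2,3
2,2,1,2
2,0,0,0
0,2,2,0
2,3,2,0
1,1,0,0
[4] 0,1,2,3
3,2,1,2
2,0,0,0
0,2,2,0
2,3,2,0
1,1,0,0
[5] 1,1,2,3
0,3,1,2
3,0,0,0
0,2,2,0
2,3,2,0
1,1,0,0
[6] 1,1,2,3
1,3,1,2
3,0,0,0
0,2,2,0
2,3,2,0
1,1,0,0
[7] 1,1,2,3
2,3,1,2
3,0,0,0
0,2,2,0
2,3,2,0
1,1,0,0

31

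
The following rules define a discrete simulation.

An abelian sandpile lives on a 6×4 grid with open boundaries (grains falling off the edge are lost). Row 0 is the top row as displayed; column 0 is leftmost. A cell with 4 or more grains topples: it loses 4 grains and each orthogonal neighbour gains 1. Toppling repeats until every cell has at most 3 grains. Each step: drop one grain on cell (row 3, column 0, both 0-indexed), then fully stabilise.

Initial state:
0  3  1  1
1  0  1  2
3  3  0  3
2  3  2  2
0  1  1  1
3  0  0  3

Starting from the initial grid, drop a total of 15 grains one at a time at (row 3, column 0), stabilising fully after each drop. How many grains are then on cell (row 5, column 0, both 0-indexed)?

0

step 0: 0  3  1  1
1  0  1  2
3  3  0  3
2  3  2  2
0  1  1  1
3  0  0  3
step 1: 0  3  1  1
1  0  1  2
3  3  0  3
3  3  2  2
0  1  1  1
3  0  0  3
step 2: 0  3  1  1
2  1  1  2
1  1  1  3
2  1  3  2
1  2  1  1
3  0  0  3
step 3: 0  3  1  1
2  1  1  2
1  1  1  3
3  1  3  2
1  2  1  1
3  0  0  3
step 4: 0  3  1  1
2  1  1  2
2  1  1  3
0  2  3  2
2  2  1  1
3  0  0  3
step 5: 0  3  1  1
2  1  1  2
2  1  1  3
1  2  3  2
2  2  1  1
3  0  0  3
step 6: 0  3  1  1
2  1  1  2
2  1  1  3
2  2  3  2
2  2  1  1
3  0  0  3
step 7: 0  3  1  1
2  1  1  2
2  1  1  3
3  2  3  2
2  2  1  1
3  0  0  3
step 8: 0  3  1  1
2  1  1  2
3  1  1  3
0  3  3  2
3  2  1  1
3  0  0  3
step 9: 0  3  1  1
2  1  1  2
3  1  1  3
1  3  3  2
3  2  1  1
3  0  0  3
step 10: 0  3  1  1
2  1  1  2
3  1  1  3
2  3  3  2
3  2  1  1
3  0  0  3
step 11: 0  3  1  1
2  1  1  2
3  1  1  3
3  3  3  2
3  2  1  1
3  0  0  3
step 12: 0  3  1  1
3  1  1  2
0  3  2  3
3  2  0  3
2  0  3  1
0  2  0  3
step 13: 0  3  1  1
3  1  1  2
1  3  2  3
0  3  0  3
3  0  3  1
0  2  0  3
step 14: 0  3  1  1
3  1  1  2
1  3  2  3
1  3  0  3
3  0  3  1
0  2  0  3
step 15: 0  3  1  1
3  1  1  2
1  3  2  3
2  3  0  3
3  0  3  1
0  2  0  3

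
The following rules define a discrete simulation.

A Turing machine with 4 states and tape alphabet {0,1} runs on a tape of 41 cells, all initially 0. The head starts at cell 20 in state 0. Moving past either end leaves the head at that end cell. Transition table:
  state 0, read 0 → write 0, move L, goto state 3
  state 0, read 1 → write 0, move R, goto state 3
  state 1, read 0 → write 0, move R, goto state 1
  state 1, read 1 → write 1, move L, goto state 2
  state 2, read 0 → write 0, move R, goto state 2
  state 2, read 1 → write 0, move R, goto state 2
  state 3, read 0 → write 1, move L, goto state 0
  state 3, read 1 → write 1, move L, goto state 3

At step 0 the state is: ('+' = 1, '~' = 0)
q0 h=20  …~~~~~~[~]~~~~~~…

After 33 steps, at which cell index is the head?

step 0: q0 h=20  …~~~~~~[~]~~~~~~…
step 1: q3 h=19  …~~~~~~[~]~~~~~~…
step 2: q0 h=18  …~~~~~~[~]+~~~~~…
step 3: q3 h=17  …~~~~~~[~]~+~~~~…
step 4: q0 h=16  …~~~~~~[~]+~+~~~…
step 5: q3 h=15  …~~~~~~[~]~+~+~~…
step 6: q0 h=14  …~~~~~~[~]+~+~+~…
step 7: q3 h=13  …~~~~~~[~]~+~+~+…
step 8: q0 h=12  …~~~~~~[~]+~+~+~…
step 9: q3 h=11  …~~~~~~[~]~+~+~+…
step 10: q0 h=10  …~~~~~~[~]+~+~+~…
step 11: q3 h= 9  …~~~~~~[~]~+~+~+…
step 12: q0 h= 8  …~~~~~~[~]+~+~+~…
step 13: q3 h= 7  …~~~~~~[~]~+~+~+…
step 14: q0 h= 6  |~~~~~~[~]+~+~+~…
step 15: q3 h= 5  |~~~~~[~]~+~+~+…
step 16: q0 h= 4  |~~~~[~]+~+~+~…
step 17: q3 h= 3  |~~~[~]~+~+~+…
step 18: q0 h= 2  |~~[~]+~+~+~…
step 19: q3 h= 1  |~[~]~+~+~+…
step 20: q0 h= 0  |[~]+~+~+~…
step 21: q3 h= 0  |[~]+~+~+~…
step 22: q0 h= 0  |[+]+~+~+~…
step 23: q3 h= 1  |~[+]~+~+~+…
step 24: q3 h= 0  |[~]+~+~+~…
step 25: q0 h= 0  |[+]+~+~+~…
step 26: q3 h= 1  |~[+]~+~+~+…
step 27: q3 h= 0  |[~]+~+~+~…
step 28: q0 h= 0  |[+]+~+~+~…
step 29: q3 h= 1  |~[+]~+~+~+…
step 30: q3 h= 0  |[~]+~+~+~…
step 31: q0 h= 0  |[+]+~+~+~…
step 32: q3 h= 1  |~[+]~+~+~+…
step 33: q3 h= 0  |[~]+~+~+~…

0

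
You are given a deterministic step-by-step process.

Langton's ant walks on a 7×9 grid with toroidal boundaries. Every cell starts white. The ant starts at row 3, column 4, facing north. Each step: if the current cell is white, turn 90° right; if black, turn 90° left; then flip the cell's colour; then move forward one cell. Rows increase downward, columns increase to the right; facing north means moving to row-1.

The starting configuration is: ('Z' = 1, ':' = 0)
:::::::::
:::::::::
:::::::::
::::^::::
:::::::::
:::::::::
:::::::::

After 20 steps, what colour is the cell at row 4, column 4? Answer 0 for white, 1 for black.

k=0  :::::::::
:::::::::
:::::::::
::::^::::
:::::::::
:::::::::
:::::::::
k=1  :::::::::
:::::::::
:::::::::
::::Z>:::
:::::::::
:::::::::
:::::::::
k=2  :::::::::
:::::::::
:::::::::
::::ZZ:::
:::::v:::
:::::::::
:::::::::
k=3  :::::::::
:::::::::
:::::::::
::::ZZ:::
::::<Z:::
:::::::::
:::::::::
k=4  :::::::::
:::::::::
:::::::::
::::^Z:::
::::ZZ:::
:::::::::
:::::::::
k=5  :::::::::
:::::::::
:::::::::
:::<:Z:::
::::ZZ:::
:::::::::
:::::::::
k=6  :::::::::
:::::::::
:::^:::::
:::Z:Z:::
::::ZZ:::
:::::::::
:::::::::
k=7  :::::::::
:::::::::
:::Z>::::
:::Z:Z:::
::::ZZ:::
:::::::::
:::::::::
k=8  :::::::::
:::::::::
:::ZZ::::
:::ZvZ:::
::::ZZ:::
:::::::::
:::::::::
k=9  :::::::::
:::::::::
:::ZZ::::
:::<ZZ:::
::::ZZ:::
:::::::::
:::::::::
k=10  :::::::::
:::::::::
:::ZZ::::
::::ZZ:::
:::vZZ:::
:::::::::
:::::::::
k=11  :::::::::
:::::::::
:::ZZ::::
::::ZZ:::
::<ZZZ:::
:::::::::
:::::::::
k=12  :::::::::
:::::::::
:::ZZ::::
::^:ZZ:::
::ZZZZ:::
:::::::::
:::::::::
k=13  :::::::::
:::::::::
:::ZZ::::
::Z>ZZ:::
::ZZZZ:::
:::::::::
:::::::::
k=14  :::::::::
:::::::::
:::ZZ::::
::ZZZZ:::
::ZvZZ:::
:::::::::
:::::::::
k=15  :::::::::
:::::::::
:::ZZ::::
::ZZZZ:::
::Z:>Z:::
:::::::::
:::::::::
k=16  :::::::::
:::::::::
:::ZZ::::
::ZZ^Z:::
::Z::Z:::
:::::::::
:::::::::
k=17  :::::::::
:::::::::
:::ZZ::::
::Z<:Z:::
::Z::Z:::
:::::::::
:::::::::
k=18  :::::::::
:::::::::
:::ZZ::::
::Z::Z:::
::Zv:Z:::
:::::::::
:::::::::
k=19  :::::::::
:::::::::
:::ZZ::::
::Z::Z:::
::<Z:Z:::
:::::::::
:::::::::
k=20  :::::::::
:::::::::
:::ZZ::::
::Z::Z:::
:::Z:Z:::
::v::::::
:::::::::

0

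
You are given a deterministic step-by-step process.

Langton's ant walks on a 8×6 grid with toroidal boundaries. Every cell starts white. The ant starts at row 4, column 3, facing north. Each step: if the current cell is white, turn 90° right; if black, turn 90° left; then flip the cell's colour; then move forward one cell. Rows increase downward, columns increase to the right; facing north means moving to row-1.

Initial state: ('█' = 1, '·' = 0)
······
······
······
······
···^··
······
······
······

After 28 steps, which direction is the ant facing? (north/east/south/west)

t=0: ······
······
······
······
···^··
······
······
······
t=1: ······
······
······
······
···█>·
······
······
······
t=2: ······
······
······
······
···██·
····v·
······
······
t=3: ······
······
······
······
···██·
···<█·
······
······
t=4: ······
······
······
······
···^█·
···██·
······
······
t=5: ······
······
······
······
··<·█·
···██·
······
······
t=6: ······
······
······
··^···
··█·█·
···██·
······
······
t=7: ······
······
······
··█>··
··█·█·
···██·
······
······
t=8: ······
······
······
··██··
··█v█·
···██·
······
······
t=9: ······
······
······
··██··
··<██·
···██·
······
······
t=10: ······
······
······
··██··
···██·
··v██·
······
······
t=11: ······
······
······
··██··
···██·
·<███·
······
······
t=12: ······
······
······
··██··
·^·██·
·████·
······
······
t=13: ······
······
······
··██··
·█>██·
·████·
······
······
t=14: ······
······
······
··██··
·████·
·█v██·
······
······
t=15: ······
······
······
··██··
·████·
·█·>█·
······
······
t=16: ······
······
······
··██··
·██^█·
·█··█·
······
······
t=17: ······
······
······
··██··
·█<·█·
·█··█·
······
······
t=18: ······
······
······
··██··
·█··█·
·█v·█·
······
······
t=19: ······
······
······
··██··
·█··█·
·<█·█·
······
······
t=20: ······
······
······
··██··
·█··█·
··█·█·
·v····
······
t=21: ······
······
······
··██··
·█··█·
··█·█·
<█····
······
t=22: ······
······
······
··██··
·█··█·
^·█·█·
██····
······
t=23: ······
······
······
··██··
·█··█·
█>█·█·
██····
······
t=24: ······
······
······
··██··
·█··█·
███·█·
█v····
······
t=25: ······
······
······
··██··
·█··█·
███·█·
█·>···
······
t=26: ······
······
······
··██··
·█··█·
███·█·
█·█···
··v···
t=27: ······
······
······
··██··
·█··█·
███·█·
█·█···
·<█···
t=28: ······
······
······
··██··
·█··█·
███·█·
█^█···
·██···

north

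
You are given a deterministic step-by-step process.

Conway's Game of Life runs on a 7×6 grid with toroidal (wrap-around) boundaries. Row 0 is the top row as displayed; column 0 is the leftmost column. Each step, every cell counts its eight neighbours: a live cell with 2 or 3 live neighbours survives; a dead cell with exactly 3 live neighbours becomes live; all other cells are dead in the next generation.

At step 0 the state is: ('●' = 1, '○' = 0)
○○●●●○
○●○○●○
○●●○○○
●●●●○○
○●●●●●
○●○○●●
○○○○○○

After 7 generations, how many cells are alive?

t=0: ○○●●●○
○●○○●○
○●●○○○
●●●●○○
○●●●●●
○●○○●●
○○○○○○
t=1: ○○●●●○
○●○○●○
○○○○○○
○○○○○●
○○○○○○
○●○○○●
○○●○○●
t=2: ○●●○●●
○○●○●○
○○○○○○
○○○○○○
●○○○○○
●○○○○○
●●●○○●
t=3: ○○○○●○
○●●○●●
○○○○○○
○○○○○○
○○○○○○
○○○○○○
○○●●●○
t=4: ○●○○○○
○○○●●●
○○○○○○
○○○○○○
○○○○○○
○○○●○○
○○○●●○
t=5: ○○●○○●
○○○○●○
○○○○●○
○○○○○○
○○○○○○
○○○●●○
○○●●●○
t=6: ○○●○○●
○○○●●●
○○○○○○
○○○○○○
○○○○○○
○○●○●○
○○●○○●
t=7: ●○●○○●
○○○●●●
○○○○●○
○○○○○○
○○○○○○
○○○●○○
○●●○●●

12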